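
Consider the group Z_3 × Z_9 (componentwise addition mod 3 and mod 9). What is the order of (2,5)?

The order of (2,5) in Z_3 × Z_9 is lcm(ord(2) in Z_3, ord(5) in Z_9).
ord(2) = 3 and ord(5) = 9, so |⟨(2,5)⟩| = lcm(3, 9) = 9.

9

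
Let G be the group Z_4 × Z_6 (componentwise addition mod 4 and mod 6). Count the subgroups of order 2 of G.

3

|G| = 24 and 2 | 24, so subgroups of order 2 are possible by Lagrange.
The subgroups of order 2 are: {(0,0), (0,3)}; {(0,0), (2,0)}; {(0,0), (2,3)}.
So G has 3 subgroups of order 2.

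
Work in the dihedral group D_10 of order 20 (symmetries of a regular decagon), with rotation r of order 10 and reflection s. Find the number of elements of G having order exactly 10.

4

The elements of order 10 are: r, r^3, r^7, r^9.
That's 4.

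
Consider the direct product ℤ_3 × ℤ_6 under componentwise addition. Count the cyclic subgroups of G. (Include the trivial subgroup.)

10

Each element a generates a cyclic subgroup ⟨a⟩; distinct elements may generate the same one (a cyclic group of order d has φ(d) generators).
Cyclic subgroups by order — order 1: 1; order 2: 1; order 3: 4; order 6: 4.
Total: 10.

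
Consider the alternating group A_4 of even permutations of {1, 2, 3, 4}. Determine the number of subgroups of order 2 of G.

|G| = 12 and 2 | 12, so subgroups of order 2 are possible by Lagrange.
The subgroups of order 2 are: {e, (1 2)(3 4)}; {e, (1 3)(2 4)}; {e, (1 4)(2 3)}.
So G has 3 subgroups of order 2.

3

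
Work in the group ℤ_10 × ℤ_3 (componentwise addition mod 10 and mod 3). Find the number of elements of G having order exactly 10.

An element (a,b) has order lcm(ord(a), ord(b)); count pairs with lcm equal to 10.
Enumerating gives 4 such elements.

4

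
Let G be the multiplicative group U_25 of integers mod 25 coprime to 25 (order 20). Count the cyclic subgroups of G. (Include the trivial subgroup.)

Each element a generates a cyclic subgroup ⟨a⟩; distinct elements may generate the same one (a cyclic group of order d has φ(d) generators).
Cyclic subgroups by order — order 1: 1; order 2: 1; order 4: 1; order 5: 1; order 10: 1; order 20: 1.
Total: 6.

6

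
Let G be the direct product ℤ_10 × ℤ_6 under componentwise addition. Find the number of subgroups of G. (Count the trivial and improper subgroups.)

|G| = 60, so by Lagrange every subgroup order divides 60. Divisors: 1, 2, 3, 4, 5, 6, 10, 12, 15, 20, 30, 60.
Subgroups by order — order 1: 1; order 2: 3; order 3: 1; order 4: 1; order 5: 1; order 6: 3; order 10: 3; order 12: 1; order 15: 1; order 20: 1; order 30: 3; order 60: 1.
Total: 1 + 3 + 1 + 1 + 1 + 3 + 3 + 1 + 1 + 1 + 3 + 1 = 20.

20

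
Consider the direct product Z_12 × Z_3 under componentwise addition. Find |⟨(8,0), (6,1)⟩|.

|⟨(8,0)⟩| = 3 and |⟨(6,1)⟩| = 6, so |H| is a multiple of lcm(3, 6) = 6 and divides |G| = 36.
Closing under the operation: H = {(0,0), (0,1), (0,2), (2,0), (2,1), (2,2), (4,0), (4,1), (4,2), (6,0), (6,1), (6,2), (8,0), (8,1), (8,2), (10,0), (10,1), (10,2)}, so |H| = 18.

18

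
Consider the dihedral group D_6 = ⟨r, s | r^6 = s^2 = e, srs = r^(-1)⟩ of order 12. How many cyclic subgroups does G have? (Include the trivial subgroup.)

Group the elements of G by the cyclic subgroup they generate; each cyclic subgroup of order d accounts for φ(d) elements.
Cyclic subgroups by order — order 1: 1; order 2: 7; order 3: 1; order 6: 1.
Total: 10.

10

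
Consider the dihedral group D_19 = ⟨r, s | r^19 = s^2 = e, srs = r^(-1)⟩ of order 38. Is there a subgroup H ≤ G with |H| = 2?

2 | 38. A subgroup of order 2 is {e, r^10s}.

Yes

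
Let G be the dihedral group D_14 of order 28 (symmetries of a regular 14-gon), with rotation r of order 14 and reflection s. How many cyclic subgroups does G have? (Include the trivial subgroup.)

18

Group the elements of G by the cyclic subgroup they generate; each cyclic subgroup of order d accounts for φ(d) elements.
Cyclic subgroups by order — order 1: 1; order 2: 15; order 7: 1; order 14: 1.
Total: 18.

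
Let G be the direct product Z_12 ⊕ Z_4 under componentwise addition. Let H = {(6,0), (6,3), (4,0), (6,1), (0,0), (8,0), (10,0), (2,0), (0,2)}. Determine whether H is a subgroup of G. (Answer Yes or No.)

No

|H| = 9 does not divide |G| = 48, so by Lagrange H is not a subgroup.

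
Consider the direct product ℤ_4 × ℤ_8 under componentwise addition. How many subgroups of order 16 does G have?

|G| = 32 and 16 | 32, so subgroups of order 16 are possible by Lagrange.
The subgroups of order 16 are: {(0,0), (0,1), (0,2), (0,3), (0,4), (0,5), (0,6), (0,7), (2,0), (2,1), (2,2), (2,3), (2,4), (2,5), (2,6), (2,7)}; {(0,0), (0,2), (0,4), (0,6), (1,0), (1,2), (1,4), (1,6), (2,0), (2,2), (2,4), (2,6), (3,0), (3,2), (3,4), (3,6)}; {(0,0), (0,2), (0,4), (0,6), (1,1), (1,3), (1,5), (1,7), (2,0), (2,2), (2,4), (2,6), (3,1), (3,3), (3,5), (3,7)}.
So G has 3 subgroups of order 16.

3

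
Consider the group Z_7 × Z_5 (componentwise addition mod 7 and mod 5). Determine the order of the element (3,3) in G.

35

The order of (3,3) in Z_7 × Z_5 is lcm(ord(3) in Z_7, ord(3) in Z_5).
ord(3) = 7 and ord(3) = 5, so |⟨(3,3)⟩| = lcm(7, 5) = 35.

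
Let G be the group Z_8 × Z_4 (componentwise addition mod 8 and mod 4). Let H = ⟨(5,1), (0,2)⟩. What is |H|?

|⟨(5,1)⟩| = 8 and |⟨(0,2)⟩| = 2, so |H| is a multiple of lcm(8, 2) = 8 and divides |G| = 32.
Closing under the operation: H = {(0,0), (0,2), (1,1), (1,3), (2,0), (2,2), (3,1), (3,3), (4,0), (4,2), (5,1), (5,3), (6,0), (6,2), (7,1), (7,3)}, so |H| = 16.

16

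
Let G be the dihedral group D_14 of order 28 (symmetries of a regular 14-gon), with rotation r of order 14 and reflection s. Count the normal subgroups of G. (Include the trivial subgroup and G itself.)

G has 28 subgroups. Checking conjugation-invariance by order — order 1: 1/1 normal; order 2: 1/15 normal; order 4: 0/7 normal; order 7: 1/1 normal; order 14: 3/3 normal; order 28: 1/1 normal.
Total normal subgroups: 7.

7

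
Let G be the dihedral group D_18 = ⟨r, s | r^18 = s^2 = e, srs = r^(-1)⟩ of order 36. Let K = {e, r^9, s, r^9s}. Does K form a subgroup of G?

|K| = 4 divides |G| = 36, consistent with Lagrange.
K contains the identity, every element's inverse is in K, and K is closed under ·: it is a subgroup.

Yes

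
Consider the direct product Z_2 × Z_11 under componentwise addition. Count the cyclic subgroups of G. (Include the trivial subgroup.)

Group the elements of G by the cyclic subgroup they generate; each cyclic subgroup of order d accounts for φ(d) elements.
Cyclic subgroups by order — order 1: 1; order 2: 1; order 11: 1; order 22: 1.
Total: 4.

4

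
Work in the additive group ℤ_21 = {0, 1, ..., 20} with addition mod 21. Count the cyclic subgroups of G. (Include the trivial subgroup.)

4

Group the elements of G by the cyclic subgroup they generate; each cyclic subgroup of order d accounts for φ(d) elements.
Cyclic subgroups by order — order 1: 1; order 3: 1; order 7: 1; order 21: 1.
Total: 4.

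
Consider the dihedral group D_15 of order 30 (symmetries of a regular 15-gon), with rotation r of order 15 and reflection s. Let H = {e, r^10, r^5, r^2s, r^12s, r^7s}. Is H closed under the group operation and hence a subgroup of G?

|H| = 6 divides |G| = 30, consistent with Lagrange.
H contains the identity, every element's inverse is in H, and H is closed under ·: it is a subgroup.

Yes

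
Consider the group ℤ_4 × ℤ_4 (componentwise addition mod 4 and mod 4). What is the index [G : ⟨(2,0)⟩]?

|⟨(2,0)⟩| = 2 and |G| = 16.
By Lagrange, [G : H] = |G|/|H| = 16/2 = 8.

8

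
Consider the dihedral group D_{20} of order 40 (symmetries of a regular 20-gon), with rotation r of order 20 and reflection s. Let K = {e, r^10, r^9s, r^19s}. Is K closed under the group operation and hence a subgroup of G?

Yes

|K| = 4 divides |G| = 40, consistent with Lagrange.
K contains the identity, every element's inverse is in K, and K is closed under ·: it is a subgroup.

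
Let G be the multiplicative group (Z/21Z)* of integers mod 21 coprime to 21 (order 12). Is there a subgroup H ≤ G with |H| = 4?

Yes

4 | 12. A subgroup of order 4 is {1, 8, 13, 20}.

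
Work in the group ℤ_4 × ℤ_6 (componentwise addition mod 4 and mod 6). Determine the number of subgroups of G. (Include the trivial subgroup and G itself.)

16

|G| = 24, so by Lagrange every subgroup order divides 24. Divisors: 1, 2, 3, 4, 6, 8, 12, 24.
Subgroups by order — order 1: 1; order 2: 3; order 3: 1; order 4: 3; order 6: 3; order 8: 1; order 12: 3; order 24: 1.
Total: 1 + 3 + 1 + 3 + 3 + 1 + 3 + 1 = 16.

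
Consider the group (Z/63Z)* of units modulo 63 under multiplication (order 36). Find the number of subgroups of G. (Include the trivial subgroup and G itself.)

30

|G| = 36, so by Lagrange every subgroup order divides 36. Divisors: 1, 2, 3, 4, 6, 9, 12, 18, 36.
Subgroups by order — order 1: 1; order 2: 3; order 3: 4; order 4: 1; order 6: 12; order 9: 1; order 12: 4; order 18: 3; order 36: 1.
Total: 1 + 3 + 4 + 1 + 12 + 1 + 4 + 3 + 1 = 30.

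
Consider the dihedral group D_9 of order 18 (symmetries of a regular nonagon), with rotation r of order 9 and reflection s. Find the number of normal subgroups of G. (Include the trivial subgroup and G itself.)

4

G has 16 subgroups. Checking conjugation-invariance by order — order 1: 1/1 normal; order 2: 0/9 normal; order 3: 1/1 normal; order 6: 0/3 normal; order 9: 1/1 normal; order 18: 1/1 normal.
Total normal subgroups: 4.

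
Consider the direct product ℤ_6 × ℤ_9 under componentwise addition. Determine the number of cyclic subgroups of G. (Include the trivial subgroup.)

16

Each element a generates a cyclic subgroup ⟨a⟩; distinct elements may generate the same one (a cyclic group of order d has φ(d) generators).
Cyclic subgroups by order — order 1: 1; order 2: 1; order 3: 4; order 6: 4; order 9: 3; order 18: 3.
Total: 16.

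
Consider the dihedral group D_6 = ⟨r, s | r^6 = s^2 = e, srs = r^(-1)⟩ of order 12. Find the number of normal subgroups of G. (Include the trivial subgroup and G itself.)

G has 16 subgroups. Checking conjugation-invariance by order — order 1: 1/1 normal; order 2: 1/7 normal; order 3: 1/1 normal; order 4: 0/3 normal; order 6: 3/3 normal; order 12: 1/1 normal.
Total normal subgroups: 7.

7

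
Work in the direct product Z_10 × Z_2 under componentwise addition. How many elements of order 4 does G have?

0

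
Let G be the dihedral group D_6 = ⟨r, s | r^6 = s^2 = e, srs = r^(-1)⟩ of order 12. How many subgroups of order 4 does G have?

|G| = 12 and 4 | 12, so subgroups of order 4 are possible by Lagrange.
The subgroups of order 4 are: {e, r^3, r^2s, r^5s}; {e, r^3, s, r^3s}; {e, r^3, rs, r^4s}.
So G has 3 subgroups of order 4.

3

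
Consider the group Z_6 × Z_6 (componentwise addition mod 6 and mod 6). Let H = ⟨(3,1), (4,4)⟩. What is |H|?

18

|⟨(3,1)⟩| = 6 and |⟨(4,4)⟩| = 3, so |H| is a multiple of lcm(6, 3) = 6 and divides |G| = 36.
Closing under the operation: H = {(0,0), (0,2), (0,4), (1,1), (1,3), (1,5), (2,0), (2,2), (2,4), (3,1), (3,3), (3,5), (4,0), (4,2), (4,4), (5,1), (5,3), (5,5)}, so |H| = 18.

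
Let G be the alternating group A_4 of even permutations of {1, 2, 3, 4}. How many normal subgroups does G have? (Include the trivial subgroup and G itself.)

3

G has 10 subgroups. Checking conjugation-invariance by order — order 1: 1/1 normal; order 2: 0/3 normal; order 3: 0/4 normal; order 4: 1/1 normal; order 12: 1/1 normal.
Total normal subgroups: 3.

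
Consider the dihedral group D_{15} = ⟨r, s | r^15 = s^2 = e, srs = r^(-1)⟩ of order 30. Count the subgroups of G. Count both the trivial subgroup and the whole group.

28

|G| = 30, so by Lagrange every subgroup order divides 30. Divisors: 1, 2, 3, 5, 6, 10, 15, 30.
Subgroups by order — order 1: 1; order 2: 15; order 3: 1; order 5: 1; order 6: 5; order 10: 3; order 15: 1; order 30: 1.
Total: 1 + 15 + 1 + 1 + 5 + 3 + 1 + 1 = 28.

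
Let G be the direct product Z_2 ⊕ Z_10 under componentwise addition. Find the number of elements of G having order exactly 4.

An element (a,b) has order lcm(ord(a), ord(b)); count pairs with lcm equal to 4.
Enumerating gives 0 such elements.

0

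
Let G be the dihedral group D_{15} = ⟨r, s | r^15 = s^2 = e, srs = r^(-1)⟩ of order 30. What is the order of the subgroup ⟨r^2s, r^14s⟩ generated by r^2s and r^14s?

10

|⟨r^2s⟩| = 2 and |⟨r^14s⟩| = 2, so |H| is a multiple of lcm(2, 2) = 2 and divides |G| = 30.
Closing under the operation: H = {e, r^3, r^6, r^9, r^12, r^2s, r^5s, r^8s, r^11s, r^14s}, so |H| = 10.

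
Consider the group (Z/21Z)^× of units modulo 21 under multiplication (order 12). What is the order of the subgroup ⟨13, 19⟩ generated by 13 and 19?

6

|⟨13⟩| = 2 and |⟨19⟩| = 6, so |H| is a multiple of lcm(2, 6) = 6 and divides |G| = 12.
Closing under the operation: H = {1, 4, 10, 13, 16, 19}, so |H| = 6.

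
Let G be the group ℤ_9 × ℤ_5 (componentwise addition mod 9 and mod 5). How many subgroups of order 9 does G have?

1

|G| = 45 and 9 | 45, so subgroups of order 9 are possible by Lagrange.
The subgroups of order 9 are: {(0,0), (1,0), (2,0), (3,0), (4,0), (5,0), (6,0), (7,0), (8,0)}.
So G has 1 subgroup of order 9.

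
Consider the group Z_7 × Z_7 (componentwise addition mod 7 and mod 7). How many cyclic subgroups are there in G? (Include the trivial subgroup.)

Each element a generates a cyclic subgroup ⟨a⟩; distinct elements may generate the same one (a cyclic group of order d has φ(d) generators).
Cyclic subgroups by order — order 1: 1; order 7: 8.
Total: 9.

9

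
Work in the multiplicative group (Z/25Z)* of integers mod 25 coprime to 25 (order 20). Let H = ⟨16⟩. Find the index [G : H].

4

|⟨16⟩| = 5 and |G| = 20.
By Lagrange, [G : H] = |G|/|H| = 20/5 = 4.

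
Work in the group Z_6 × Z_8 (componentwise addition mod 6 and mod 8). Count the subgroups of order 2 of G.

|G| = 48 and 2 | 48, so subgroups of order 2 are possible by Lagrange.
The subgroups of order 2 are: {(0,0), (0,4)}; {(0,0), (3,0)}; {(0,0), (3,4)}.
So G has 3 subgroups of order 2.

3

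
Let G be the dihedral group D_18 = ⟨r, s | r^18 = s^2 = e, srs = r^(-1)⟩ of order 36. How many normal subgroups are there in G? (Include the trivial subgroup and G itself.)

9

G has 45 subgroups. Checking conjugation-invariance by order — order 1: 1/1 normal; order 2: 1/19 normal; order 3: 1/1 normal; order 4: 0/9 normal; order 6: 1/7 normal; order 9: 1/1 normal; order 12: 0/3 normal; order 18: 3/3 normal; order 36: 1/1 normal.
Total normal subgroups: 9.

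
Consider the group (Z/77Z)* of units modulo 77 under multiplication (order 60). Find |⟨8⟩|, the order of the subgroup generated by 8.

Compute successive powers of 8 mod 77: 8, 64, 50, 15, 43, 36, 57, 71, …; 8^10 ≡ 1 (mod 77).
So |⟨8⟩| = 10.

10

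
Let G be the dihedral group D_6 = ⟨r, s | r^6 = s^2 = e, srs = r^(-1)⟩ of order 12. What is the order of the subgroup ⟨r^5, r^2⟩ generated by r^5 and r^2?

6

|⟨r^5⟩| = 6 and |⟨r^2⟩| = 3, so |H| is a multiple of lcm(6, 3) = 6 and divides |G| = 12.
Closing under the operation: H = {e, r, r^2, r^3, r^4, r^5}, so |H| = 6.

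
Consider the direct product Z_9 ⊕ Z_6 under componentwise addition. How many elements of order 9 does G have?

An element (a,b) has order lcm(ord(a), ord(b)); count pairs with lcm equal to 9.
Enumerating gives 18 such elements.

18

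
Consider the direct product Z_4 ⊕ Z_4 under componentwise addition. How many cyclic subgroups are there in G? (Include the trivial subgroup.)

10

A cyclic subgroup of order d is generated by each of its φ(d) elements of order d, so the cyclic subgroups of order d number (#elements of order d)/φ(d).
Cyclic subgroups by order — order 1: 1; order 2: 3; order 4: 6.
Total: 10.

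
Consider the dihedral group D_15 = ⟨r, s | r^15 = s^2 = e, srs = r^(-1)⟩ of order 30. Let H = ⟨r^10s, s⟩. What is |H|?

6

|⟨r^10s⟩| = 2 and |⟨s⟩| = 2, so |H| is a multiple of lcm(2, 2) = 2 and divides |G| = 30.
Closing under the operation: H = {e, r^5, r^10, s, r^5s, r^10s}, so |H| = 6.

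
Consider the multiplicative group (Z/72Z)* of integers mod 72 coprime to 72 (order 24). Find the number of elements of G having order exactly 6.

Enumerating element orders in G gives 14 elements of order 6.

14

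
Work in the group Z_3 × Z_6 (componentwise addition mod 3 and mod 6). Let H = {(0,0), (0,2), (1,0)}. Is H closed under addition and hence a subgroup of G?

No

(1,0) ∈ H but its inverse (2,0) ∉ H, so H is not a subgroup.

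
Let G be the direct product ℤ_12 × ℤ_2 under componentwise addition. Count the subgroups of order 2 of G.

|G| = 24 and 2 | 24, so subgroups of order 2 are possible by Lagrange.
The subgroups of order 2 are: {(0,0), (0,1)}; {(0,0), (6,0)}; {(0,0), (6,1)}.
So G has 3 subgroups of order 2.

3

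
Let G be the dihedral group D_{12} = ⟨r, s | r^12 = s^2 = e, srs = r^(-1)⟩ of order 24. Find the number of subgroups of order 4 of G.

7

|G| = 24 and 4 | 24, so subgroups of order 4 are possible by Lagrange.
The subgroups of order 4 are: {e, r^6, r^4s, r^10s}; {e, r^6, r^5s, r^11s}; {e, r^6, r^2s, r^8s}; {e, r^3, r^6, r^9}; … (7 in all).
So G has 7 subgroups of order 4.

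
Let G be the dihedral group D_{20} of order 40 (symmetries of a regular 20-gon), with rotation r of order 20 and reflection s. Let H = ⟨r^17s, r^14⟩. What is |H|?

|⟨r^17s⟩| = 2 and |⟨r^14⟩| = 10, so |H| is a multiple of lcm(2, 10) = 10 and divides |G| = 40.
Closing under the operation: H = {e, r^2, r^4, r^6, r^8, r^10, r^12, r^14, r^16, r^18, rs, r^3s, r^5s, r^7s, r^9s, r^11s, r^13s, r^15s, r^17s, r^19s}, so |H| = 20.

20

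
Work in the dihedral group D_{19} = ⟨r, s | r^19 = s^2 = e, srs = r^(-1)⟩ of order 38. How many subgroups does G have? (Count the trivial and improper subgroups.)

22

|G| = 38, so by Lagrange every subgroup order divides 38. Divisors: 1, 2, 19, 38.
Subgroups by order — order 1: 1; order 2: 19; order 19: 1; order 38: 1.
Total: 1 + 19 + 1 + 1 = 22.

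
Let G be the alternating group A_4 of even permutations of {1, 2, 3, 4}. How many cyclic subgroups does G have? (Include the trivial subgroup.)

8

A cyclic subgroup of order d is generated by each of its φ(d) elements of order d, so the cyclic subgroups of order d number (#elements of order d)/φ(d).
Cyclic subgroups by order — order 1: 1; order 2: 3; order 3: 4.
Total: 8.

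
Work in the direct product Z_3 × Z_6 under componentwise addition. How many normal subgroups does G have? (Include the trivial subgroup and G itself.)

12

G is abelian, so every subgroup is normal.
G has 12 subgroups in total, hence 12 normal subgroups.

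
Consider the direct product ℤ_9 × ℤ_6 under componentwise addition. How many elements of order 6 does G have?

8

An element (a,b) has order lcm(ord(a), ord(b)); count pairs with lcm equal to 6.
Enumerating gives 8 such elements.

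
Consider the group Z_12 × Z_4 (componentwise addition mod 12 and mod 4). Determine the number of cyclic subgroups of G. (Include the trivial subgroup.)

20

Group the elements of G by the cyclic subgroup they generate; each cyclic subgroup of order d accounts for φ(d) elements.
Cyclic subgroups by order — order 1: 1; order 2: 3; order 3: 1; order 4: 6; order 6: 3; order 12: 6.
Total: 20.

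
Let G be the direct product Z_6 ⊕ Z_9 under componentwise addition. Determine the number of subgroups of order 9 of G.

|G| = 54 and 9 | 54, so subgroups of order 9 are possible by Lagrange.
The subgroups of order 9 are: {(0,0), (0,1), (0,2), (0,3), (0,4), (0,5), (0,6), (0,7), (0,8)}; {(0,0), (0,3), (0,6), (2,0), (2,3), (2,6), (4,0), (4,3), (4,6)}; {(0,0), (0,3), (0,6), (2,1), (2,4), (2,7), (4,2), (4,5), (4,8)}; {(0,0), (0,3), (0,6), (2,2), (2,5), (2,8), (4,1), (4,4), (4,7)}.
So G has 4 subgroups of order 9.

4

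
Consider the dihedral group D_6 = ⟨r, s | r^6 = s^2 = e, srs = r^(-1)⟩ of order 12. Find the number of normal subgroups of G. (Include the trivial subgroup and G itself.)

7

G has 16 subgroups. Checking conjugation-invariance by order — order 1: 1/1 normal; order 2: 1/7 normal; order 3: 1/1 normal; order 4: 0/3 normal; order 6: 3/3 normal; order 12: 1/1 normal.
Total normal subgroups: 7.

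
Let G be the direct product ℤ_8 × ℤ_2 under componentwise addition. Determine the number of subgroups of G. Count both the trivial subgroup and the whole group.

|G| = 16, so by Lagrange every subgroup order divides 16. Divisors: 1, 2, 4, 8, 16.
Subgroups by order — order 1: 1; order 2: 3; order 4: 3; order 8: 3; order 16: 1.
Total: 1 + 3 + 3 + 3 + 1 = 11.

11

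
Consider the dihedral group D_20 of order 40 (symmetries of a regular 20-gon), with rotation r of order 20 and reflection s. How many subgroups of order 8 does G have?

5

|G| = 40 and 8 | 40, so subgroups of order 8 are possible by Lagrange.
The subgroups of order 8 are: {e, r^5, r^10, r^15, s, r^5s, r^10s, r^15s}; {e, r^5, r^10, r^15, rs, r^6s, r^11s, r^16s}; {e, r^5, r^10, r^15, r^2s, r^7s, r^12s, r^17s}; {e, r^5, r^10, r^15, r^3s, r^8s, r^13s, r^18s}; … (5 in all).
So G has 5 subgroups of order 8.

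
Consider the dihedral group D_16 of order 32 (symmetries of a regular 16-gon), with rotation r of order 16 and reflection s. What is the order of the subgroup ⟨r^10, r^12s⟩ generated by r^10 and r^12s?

|⟨r^10⟩| = 8 and |⟨r^12s⟩| = 2, so |H| is a multiple of lcm(8, 2) = 8 and divides |G| = 32.
Closing under the operation: H = {e, r^2, r^4, r^6, r^8, r^10, r^12, r^14, s, r^2s, r^4s, r^6s, r^8s, r^10s, r^12s, r^14s}, so |H| = 16.

16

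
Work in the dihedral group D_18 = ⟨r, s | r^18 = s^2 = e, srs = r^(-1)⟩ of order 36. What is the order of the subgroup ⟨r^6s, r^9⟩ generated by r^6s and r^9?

4

|⟨r^6s⟩| = 2 and |⟨r^9⟩| = 2, so |H| is a multiple of lcm(2, 2) = 2 and divides |G| = 36.
Closing under the operation: H = {e, r^9, r^6s, r^15s}, so |H| = 4.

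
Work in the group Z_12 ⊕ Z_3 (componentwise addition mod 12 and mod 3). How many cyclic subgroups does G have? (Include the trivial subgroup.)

15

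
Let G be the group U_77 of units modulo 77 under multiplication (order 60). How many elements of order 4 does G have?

No element of G has order 4 (even though 4 | 60).

0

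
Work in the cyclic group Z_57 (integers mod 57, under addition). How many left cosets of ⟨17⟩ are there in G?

|⟨17⟩| = 57 and |G| = 57.
By Lagrange, [G : H] = |G|/|H| = 57/57 = 1.

1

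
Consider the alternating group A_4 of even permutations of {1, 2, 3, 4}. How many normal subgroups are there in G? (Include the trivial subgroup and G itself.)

3

G has 10 subgroups. Checking conjugation-invariance by order — order 1: 1/1 normal; order 2: 0/3 normal; order 3: 0/4 normal; order 4: 1/1 normal; order 12: 1/1 normal.
Total normal subgroups: 3.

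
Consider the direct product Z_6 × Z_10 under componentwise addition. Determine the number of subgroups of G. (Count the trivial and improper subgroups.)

|G| = 60, so by Lagrange every subgroup order divides 60. Divisors: 1, 2, 3, 4, 5, 6, 10, 12, 15, 20, 30, 60.
Subgroups by order — order 1: 1; order 2: 3; order 3: 1; order 4: 1; order 5: 1; order 6: 3; order 10: 3; order 12: 1; order 15: 1; order 20: 1; order 30: 3; order 60: 1.
Total: 1 + 3 + 1 + 1 + 1 + 3 + 3 + 1 + 1 + 1 + 3 + 1 = 20.

20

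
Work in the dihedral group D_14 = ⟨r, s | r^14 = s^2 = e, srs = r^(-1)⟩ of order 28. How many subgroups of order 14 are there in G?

3

|G| = 28 and 14 | 28, so subgroups of order 14 are possible by Lagrange.
The subgroups of order 14 are: {e, r, r^2, r^3, r^4, r^5, r^6, r^7, r^8, r^9, r^10, r^11, r^12, r^13}; {e, r^2, r^4, r^6, r^8, r^10, r^12, s, r^2s, r^4s, r^6s, r^8s, r^10s, r^12s}; {e, r^2, r^4, r^6, r^8, r^10, r^12, rs, r^3s, r^5s, r^7s, r^9s, r^11s, r^13s}.
So G has 3 subgroups of order 14.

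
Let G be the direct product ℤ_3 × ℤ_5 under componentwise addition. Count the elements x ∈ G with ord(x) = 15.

8

An element (a,b) has order lcm(ord(a), ord(b)); count pairs with lcm equal to 15.
Enumerating gives 8 such elements.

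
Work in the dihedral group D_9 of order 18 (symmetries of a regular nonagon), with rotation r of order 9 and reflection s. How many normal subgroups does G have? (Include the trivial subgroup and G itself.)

4

G has 16 subgroups. Checking conjugation-invariance by order — order 1: 1/1 normal; order 2: 0/9 normal; order 3: 1/1 normal; order 6: 0/3 normal; order 9: 1/1 normal; order 18: 1/1 normal.
Total normal subgroups: 4.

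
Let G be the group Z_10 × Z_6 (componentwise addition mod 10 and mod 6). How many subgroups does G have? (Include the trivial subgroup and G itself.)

|G| = 60, so by Lagrange every subgroup order divides 60. Divisors: 1, 2, 3, 4, 5, 6, 10, 12, 15, 20, 30, 60.
Subgroups by order — order 1: 1; order 2: 3; order 3: 1; order 4: 1; order 5: 1; order 6: 3; order 10: 3; order 12: 1; order 15: 1; order 20: 1; order 30: 3; order 60: 1.
Total: 1 + 3 + 1 + 1 + 1 + 3 + 3 + 1 + 1 + 1 + 3 + 1 = 20.

20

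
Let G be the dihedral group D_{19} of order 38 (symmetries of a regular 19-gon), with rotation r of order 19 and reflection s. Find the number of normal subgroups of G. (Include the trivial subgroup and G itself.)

3

G has 22 subgroups. Checking conjugation-invariance by order — order 1: 1/1 normal; order 2: 0/19 normal; order 19: 1/1 normal; order 38: 1/1 normal.
Total normal subgroups: 3.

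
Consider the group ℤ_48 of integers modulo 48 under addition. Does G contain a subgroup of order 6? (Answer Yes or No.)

Yes

6 | 48. A subgroup of order 6 is {0, 8, 16, 24, 32, 40}.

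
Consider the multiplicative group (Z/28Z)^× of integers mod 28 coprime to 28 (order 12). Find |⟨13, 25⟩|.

6

|⟨13⟩| = 2 and |⟨25⟩| = 3, so |H| is a multiple of lcm(2, 3) = 6 and divides |G| = 12.
Closing under the operation: H = {1, 5, 9, 13, 17, 25}, so |H| = 6.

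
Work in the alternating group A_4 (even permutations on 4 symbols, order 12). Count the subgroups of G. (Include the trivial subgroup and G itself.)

|G| = 12, so by Lagrange every subgroup order divides 12. Divisors: 1, 2, 3, 4, 6, 12.
Subgroups by order — order 1: 1; order 2: 3; order 3: 4; order 4: 1; order 6: 0; order 12: 1.
Total: 1 + 3 + 4 + 1 + 0 + 1 = 10.

10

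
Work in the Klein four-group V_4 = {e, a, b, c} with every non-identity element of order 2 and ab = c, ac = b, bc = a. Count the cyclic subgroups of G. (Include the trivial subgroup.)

Group the elements of G by the cyclic subgroup they generate; each cyclic subgroup of order d accounts for φ(d) elements.
Cyclic subgroups by order — order 1: 1; order 2: 3.
Total: 4.

4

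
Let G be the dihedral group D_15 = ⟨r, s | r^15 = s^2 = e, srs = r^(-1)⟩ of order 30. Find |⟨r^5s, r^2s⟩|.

10

|⟨r^5s⟩| = 2 and |⟨r^2s⟩| = 2, so |H| is a multiple of lcm(2, 2) = 2 and divides |G| = 30.
Closing under the operation: H = {e, r^3, r^6, r^9, r^12, r^2s, r^5s, r^8s, r^11s, r^14s}, so |H| = 10.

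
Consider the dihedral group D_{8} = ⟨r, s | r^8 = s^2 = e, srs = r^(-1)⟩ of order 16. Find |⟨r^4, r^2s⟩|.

4

|⟨r^4⟩| = 2 and |⟨r^2s⟩| = 2, so |H| is a multiple of lcm(2, 2) = 2 and divides |G| = 16.
Closing under the operation: H = {e, r^4, r^2s, r^6s}, so |H| = 4.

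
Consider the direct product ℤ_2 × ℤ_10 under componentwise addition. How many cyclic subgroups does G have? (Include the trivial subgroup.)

A cyclic subgroup of order d is generated by each of its φ(d) elements of order d, so the cyclic subgroups of order d number (#elements of order d)/φ(d).
Cyclic subgroups by order — order 1: 1; order 2: 3; order 5: 1; order 10: 3.
Total: 8.

8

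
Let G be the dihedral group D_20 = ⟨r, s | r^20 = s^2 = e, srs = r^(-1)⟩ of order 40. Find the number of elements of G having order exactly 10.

The elements of order 10 are: r^2, r^6, r^14, r^18.
That's 4.

4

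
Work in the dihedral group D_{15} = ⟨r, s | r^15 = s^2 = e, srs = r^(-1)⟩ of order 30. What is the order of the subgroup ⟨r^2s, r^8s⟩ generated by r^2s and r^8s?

10

|⟨r^2s⟩| = 2 and |⟨r^8s⟩| = 2, so |H| is a multiple of lcm(2, 2) = 2 and divides |G| = 30.
Closing under the operation: H = {e, r^3, r^6, r^9, r^12, r^2s, r^5s, r^8s, r^11s, r^14s}, so |H| = 10.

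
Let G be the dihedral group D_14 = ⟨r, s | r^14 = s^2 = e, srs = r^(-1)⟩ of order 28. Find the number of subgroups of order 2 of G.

|G| = 28 and 2 | 28, so subgroups of order 2 are possible by Lagrange.
The subgroups of order 2 are: {e, r^10s}; {e, r^11s}; {e, r^12s}; {e, r^13s}; … (15 in all).
So G has 15 subgroups of order 2.

15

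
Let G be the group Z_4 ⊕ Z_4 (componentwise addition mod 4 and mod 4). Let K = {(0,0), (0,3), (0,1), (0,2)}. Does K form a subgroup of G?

Yes

|K| = 4 divides |G| = 16, consistent with Lagrange.
K contains the identity, every element's inverse is in K, and K is closed under +: it is a subgroup.
In fact K = ⟨(0,1)⟩.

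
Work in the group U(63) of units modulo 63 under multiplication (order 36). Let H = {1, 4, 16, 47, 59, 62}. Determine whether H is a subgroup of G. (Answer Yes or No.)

|H| = 6 divides |G| = 36, consistent with Lagrange.
H contains the identity, every element's inverse is in H, and H is closed under ·: it is a subgroup.
In fact H = ⟨59⟩.

Yes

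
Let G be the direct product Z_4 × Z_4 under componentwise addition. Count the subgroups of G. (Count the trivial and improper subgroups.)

15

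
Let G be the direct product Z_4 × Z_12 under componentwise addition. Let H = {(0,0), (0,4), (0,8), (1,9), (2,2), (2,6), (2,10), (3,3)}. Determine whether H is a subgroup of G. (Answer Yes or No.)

Closure fails: (0,4) + (3,3) = (3,7) ∉ H. So H is not a subgroup.

No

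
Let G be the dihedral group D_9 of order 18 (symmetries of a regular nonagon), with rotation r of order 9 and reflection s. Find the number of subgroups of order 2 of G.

9

|G| = 18 and 2 | 18, so subgroups of order 2 are possible by Lagrange.
The subgroups of order 2 are: {e, r^2s}; {e, r^3s}; {e, r^4s}; {e, r^5s}; … (9 in all).
So G has 9 subgroups of order 2.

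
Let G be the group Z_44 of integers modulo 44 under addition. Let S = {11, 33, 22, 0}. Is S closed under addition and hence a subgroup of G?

|S| = 4 divides |G| = 44, consistent with Lagrange.
S contains the identity, every element's inverse is in S, and S is closed under +: it is a subgroup.
In fact S = ⟨33⟩.

Yes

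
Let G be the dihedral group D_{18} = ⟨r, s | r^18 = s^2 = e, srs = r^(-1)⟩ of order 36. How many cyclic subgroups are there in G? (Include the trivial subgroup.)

24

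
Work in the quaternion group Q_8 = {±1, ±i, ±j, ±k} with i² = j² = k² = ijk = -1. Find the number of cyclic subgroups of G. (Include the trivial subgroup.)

5

Each element a generates a cyclic subgroup ⟨a⟩; distinct elements may generate the same one (a cyclic group of order d has φ(d) generators).
Cyclic subgroups by order — order 1: 1; order 2: 1; order 4: 3.
Total: 5.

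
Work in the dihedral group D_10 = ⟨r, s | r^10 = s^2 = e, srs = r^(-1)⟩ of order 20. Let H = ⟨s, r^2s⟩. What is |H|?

|⟨s⟩| = 2 and |⟨r^2s⟩| = 2, so |H| is a multiple of lcm(2, 2) = 2 and divides |G| = 20.
Closing under the operation: H = {e, r^2, r^4, r^6, r^8, s, r^2s, r^4s, r^6s, r^8s}, so |H| = 10.

10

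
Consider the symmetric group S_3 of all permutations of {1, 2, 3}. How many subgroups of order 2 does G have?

3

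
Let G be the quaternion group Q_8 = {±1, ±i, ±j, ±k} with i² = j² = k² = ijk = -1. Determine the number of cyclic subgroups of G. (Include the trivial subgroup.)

Each element a generates a cyclic subgroup ⟨a⟩; distinct elements may generate the same one (a cyclic group of order d has φ(d) generators).
Cyclic subgroups by order — order 1: 1; order 2: 1; order 4: 3.
Total: 5.

5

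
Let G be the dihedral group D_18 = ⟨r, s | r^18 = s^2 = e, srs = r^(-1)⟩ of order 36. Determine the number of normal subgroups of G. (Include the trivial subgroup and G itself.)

9

G has 45 subgroups. Checking conjugation-invariance by order — order 1: 1/1 normal; order 2: 1/19 normal; order 3: 1/1 normal; order 4: 0/9 normal; order 6: 1/7 normal; order 9: 1/1 normal; order 12: 0/3 normal; order 18: 3/3 normal; order 36: 1/1 normal.
Total normal subgroups: 9.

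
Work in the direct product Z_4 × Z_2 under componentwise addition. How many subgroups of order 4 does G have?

|G| = 8 and 4 | 8, so subgroups of order 4 are possible by Lagrange.
The subgroups of order 4 are: {(0,0), (0,1), (2,0), (2,1)}; {(0,0), (1,0), (2,0), (3,0)}; {(0,0), (1,1), (2,0), (3,1)}.
So G has 3 subgroups of order 4.

3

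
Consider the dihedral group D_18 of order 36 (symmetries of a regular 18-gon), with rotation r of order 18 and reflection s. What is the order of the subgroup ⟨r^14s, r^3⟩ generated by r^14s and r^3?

12

|⟨r^14s⟩| = 2 and |⟨r^3⟩| = 6, so |H| is a multiple of lcm(2, 6) = 6 and divides |G| = 36.
Closing under the operation: H = {e, r^3, r^6, r^9, r^12, r^15, r^2s, r^5s, r^8s, r^11s, r^14s, r^17s}, so |H| = 12.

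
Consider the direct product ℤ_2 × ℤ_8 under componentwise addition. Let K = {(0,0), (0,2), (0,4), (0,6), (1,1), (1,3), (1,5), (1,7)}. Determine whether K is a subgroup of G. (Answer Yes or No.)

|K| = 8 divides |G| = 16, consistent with Lagrange.
K contains the identity, every element's inverse is in K, and K is closed under +: it is a subgroup.
In fact K = ⟨(1,5)⟩.

Yes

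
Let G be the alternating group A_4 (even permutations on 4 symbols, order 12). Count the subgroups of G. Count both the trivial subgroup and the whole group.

10

|G| = 12, so by Lagrange every subgroup order divides 12. Divisors: 1, 2, 3, 4, 6, 12.
Subgroups by order — order 1: 1; order 2: 3; order 3: 4; order 4: 1; order 6: 0; order 12: 1.
Total: 1 + 3 + 4 + 1 + 0 + 1 = 10.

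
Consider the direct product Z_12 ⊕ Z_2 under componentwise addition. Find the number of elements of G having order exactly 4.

An element (a,b) has order lcm(ord(a), ord(b)); count pairs with lcm equal to 4.
Enumerating gives 4 such elements.

4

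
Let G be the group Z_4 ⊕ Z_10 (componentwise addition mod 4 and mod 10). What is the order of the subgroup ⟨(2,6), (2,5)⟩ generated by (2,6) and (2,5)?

20

|⟨(2,6)⟩| = 10 and |⟨(2,5)⟩| = 2, so |H| is a multiple of lcm(10, 2) = 10 and divides |G| = 40.
Closing under the operation: H = {(0,0), (0,1), (0,2), (0,3), (0,4), (0,5), (0,6), (0,7), (0,8), (0,9), (2,0), (2,1), (2,2), (2,3), (2,4), (2,5), (2,6), (2,7), (2,8), (2,9)}, so |H| = 20.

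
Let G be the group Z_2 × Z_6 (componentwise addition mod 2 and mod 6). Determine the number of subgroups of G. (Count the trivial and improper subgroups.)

|G| = 12, so by Lagrange every subgroup order divides 12. Divisors: 1, 2, 3, 4, 6, 12.
Subgroups by order — order 1: 1; order 2: 3; order 3: 1; order 4: 1; order 6: 3; order 12: 1.
Total: 1 + 3 + 1 + 1 + 3 + 1 = 10.

10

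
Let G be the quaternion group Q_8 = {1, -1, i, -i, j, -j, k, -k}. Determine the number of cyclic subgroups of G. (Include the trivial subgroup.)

5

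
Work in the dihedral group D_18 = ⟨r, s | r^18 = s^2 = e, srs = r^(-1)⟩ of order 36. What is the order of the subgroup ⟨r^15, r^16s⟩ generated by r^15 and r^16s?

|⟨r^15⟩| = 6 and |⟨r^16s⟩| = 2, so |H| is a multiple of lcm(6, 2) = 6 and divides |G| = 36.
Closing under the operation: H = {e, r^3, r^6, r^9, r^12, r^15, rs, r^4s, r^7s, r^10s, r^13s, r^16s}, so |H| = 12.

12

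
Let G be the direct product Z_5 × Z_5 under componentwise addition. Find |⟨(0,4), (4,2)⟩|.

|⟨(0,4)⟩| = 5 and |⟨(4,2)⟩| = 5, so |H| is a multiple of lcm(5, 5) = 5 and divides |G| = 25.
Closing {(0,4), (4,2)} under the group operation gives all of G, so |H| = 25.

25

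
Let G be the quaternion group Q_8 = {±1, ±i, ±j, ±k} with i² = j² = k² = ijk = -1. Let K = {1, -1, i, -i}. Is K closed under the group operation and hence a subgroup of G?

|K| = 4 divides |G| = 8, consistent with Lagrange.
K contains the identity, every element's inverse is in K, and K is closed under ·: it is a subgroup.
In fact K = ⟨-i⟩.

Yes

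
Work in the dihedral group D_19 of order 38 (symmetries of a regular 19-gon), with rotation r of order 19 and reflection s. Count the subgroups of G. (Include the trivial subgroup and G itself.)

|G| = 38, so by Lagrange every subgroup order divides 38. Divisors: 1, 2, 19, 38.
Subgroups by order — order 1: 1; order 2: 19; order 19: 1; order 38: 1.
Total: 1 + 19 + 1 + 1 = 22.

22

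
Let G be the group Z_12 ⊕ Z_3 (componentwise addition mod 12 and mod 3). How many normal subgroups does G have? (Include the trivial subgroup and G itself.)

18

G is abelian, so every subgroup is normal.
G has 18 subgroups in total, hence 18 normal subgroups.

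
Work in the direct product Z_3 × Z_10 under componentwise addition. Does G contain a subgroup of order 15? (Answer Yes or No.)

15 | 30. A subgroup of order 15 is {(0,0), (0,2), (0,4), (0,6), (0,8), (1,0), (1,2), (1,4), (1,6), (1,8), (2,0), (2,2), (2,4), (2,6), (2,8)}.

Yes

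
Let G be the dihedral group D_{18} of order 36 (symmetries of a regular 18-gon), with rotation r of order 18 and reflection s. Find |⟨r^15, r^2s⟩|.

12

|⟨r^15⟩| = 6 and |⟨r^2s⟩| = 2, so |H| is a multiple of lcm(6, 2) = 6 and divides |G| = 36.
Closing under the operation: H = {e, r^3, r^6, r^9, r^12, r^15, r^2s, r^5s, r^8s, r^11s, r^14s, r^17s}, so |H| = 12.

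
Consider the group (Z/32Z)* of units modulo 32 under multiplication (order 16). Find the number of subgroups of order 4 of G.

3

|G| = 16 and 4 | 16, so subgroups of order 4 are possible by Lagrange.
The subgroups of order 4 are: {1, 15, 17, 31}; {1, 7, 17, 23}; {1, 9, 17, 25}.
So G has 3 subgroups of order 4.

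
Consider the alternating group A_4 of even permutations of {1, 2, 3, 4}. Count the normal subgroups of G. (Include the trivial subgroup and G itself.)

3

G has 10 subgroups. Checking conjugation-invariance by order — order 1: 1/1 normal; order 2: 0/3 normal; order 3: 0/4 normal; order 4: 1/1 normal; order 12: 1/1 normal.
Total normal subgroups: 3.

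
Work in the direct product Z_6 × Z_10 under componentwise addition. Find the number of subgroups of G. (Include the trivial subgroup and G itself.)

|G| = 60, so by Lagrange every subgroup order divides 60. Divisors: 1, 2, 3, 4, 5, 6, 10, 12, 15, 20, 30, 60.
Subgroups by order — order 1: 1; order 2: 3; order 3: 1; order 4: 1; order 5: 1; order 6: 3; order 10: 3; order 12: 1; order 15: 1; order 20: 1; order 30: 3; order 60: 1.
Total: 1 + 3 + 1 + 1 + 1 + 3 + 3 + 1 + 1 + 1 + 3 + 1 = 20.

20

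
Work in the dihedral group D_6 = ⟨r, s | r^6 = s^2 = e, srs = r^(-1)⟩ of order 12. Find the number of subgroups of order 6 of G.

3

|G| = 12 and 6 | 12, so subgroups of order 6 are possible by Lagrange.
The subgroups of order 6 are: {e, r, r^2, r^3, r^4, r^5}; {e, r^2, r^4, s, r^2s, r^4s}; {e, r^2, r^4, rs, r^3s, r^5s}.
So G has 3 subgroups of order 6.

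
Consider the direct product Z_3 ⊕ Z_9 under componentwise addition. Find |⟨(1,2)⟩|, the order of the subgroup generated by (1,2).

9

The order of (1,2) in Z_3 × Z_9 is lcm(ord(1) in Z_3, ord(2) in Z_9).
ord(1) = 3 and ord(2) = 9, so |⟨(1,2)⟩| = lcm(3, 9) = 9.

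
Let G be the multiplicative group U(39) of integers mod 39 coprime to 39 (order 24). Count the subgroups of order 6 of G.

|G| = 24 and 6 | 24, so subgroups of order 6 are possible by Lagrange.
The subgroups of order 6 are: {1, 4, 10, 16, 22, 25}; {1, 14, 16, 22, 29, 35}; {1, 16, 17, 22, 23, 38}.
So G has 3 subgroups of order 6.

3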